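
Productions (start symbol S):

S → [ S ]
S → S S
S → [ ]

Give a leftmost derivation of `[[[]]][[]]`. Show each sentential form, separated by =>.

S=>SS=>[S]S=>[[S]]S=>[[[]]]S=>[[[]]][S]=>[[[]]][[]]

S => SS   [S → S S]
SS => [S]S   [S → [ S ]]
[S]S => [[S]]S   [S → [ S ]]
[[S]]S => [[[]]]S   [S → [ ]]
[[[]]]S => [[[]]][S]   [S → [ S ]]
[[[]]][S] => [[[]]][[]]   [S → [ ]]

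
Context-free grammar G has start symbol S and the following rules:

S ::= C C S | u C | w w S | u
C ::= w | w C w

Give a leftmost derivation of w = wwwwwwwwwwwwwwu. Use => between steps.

S => CCS => wCwCS => wwCwwCS => wwwCwwwCS => wwwwCwwwwCS => wwwwwwwwwCS => wwwwwwwwwwS => wwwwwwwwwwwwS => wwwwwwwwwwwwwwS => wwwwwwwwwwwwwwu

S => CCS   [S ::= C C S]
CCS => wCwCS   [C ::= w C w]
wCwCS => wwCwwCS   [C ::= w C w]
wwCwwCS => wwwCwwwCS   [C ::= w C w]
wwwCwwwCS => wwwwCwwwwCS   [C ::= w C w]
wwwwCwwwwCS => wwwwwwwwwCS   [C ::= w]
wwwwwwwwwCS => wwwwwwwwwwS   [C ::= w]
wwwwwwwwwwS => wwwwwwwwwwwwS   [S ::= w w S]
wwwwwwwwwwwwS => wwwwwwwwwwwwwwS   [S ::= w w S]
wwwwwwwwwwwwwwS => wwwwwwwwwwwwwwu   [S ::= u]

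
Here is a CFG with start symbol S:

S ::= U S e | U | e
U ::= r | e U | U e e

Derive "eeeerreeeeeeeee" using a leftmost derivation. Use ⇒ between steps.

S ⇒ USe ⇒ eUSe ⇒ eeUSe ⇒ eeeUSe ⇒ eeeeUSe ⇒ eeeerSe ⇒ eeeerUSee ⇒ eeeerUeeSee ⇒ eeeerUeeeeSee ⇒ eeeerUeeeeeeSee ⇒ eeeerreeeeeeSee ⇒ eeeerreeeeeeeee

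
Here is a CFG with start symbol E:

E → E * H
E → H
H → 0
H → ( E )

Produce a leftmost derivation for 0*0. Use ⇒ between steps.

E ⇒ E*H   [E → E * H]
E*H ⇒ H*H   [E → H]
H*H ⇒ 0*H   [H → 0]
0*H ⇒ 0*0   [H → 0]

E ⇒ E*H ⇒ H*H ⇒ 0*H ⇒ 0*0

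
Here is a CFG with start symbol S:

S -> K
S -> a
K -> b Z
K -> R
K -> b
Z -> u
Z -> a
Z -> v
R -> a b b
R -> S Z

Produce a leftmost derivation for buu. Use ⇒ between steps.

S ⇒ K ⇒ R ⇒ SZ ⇒ KZ ⇒ bZZ ⇒ buZ ⇒ buu

S ⇒ K   [S -> K]
K ⇒ R   [K -> R]
R ⇒ SZ   [R -> S Z]
SZ ⇒ KZ   [S -> K]
KZ ⇒ bZZ   [K -> b Z]
bZZ ⇒ buZ   [Z -> u]
buZ ⇒ buu   [Z -> u]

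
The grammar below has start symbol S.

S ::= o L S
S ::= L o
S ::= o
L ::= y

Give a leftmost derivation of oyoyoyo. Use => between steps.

S => oLS => oyS => oyoLS => oyoyS => oyoyoLS => oyoyoyS => oyoyoyo

S => oLS   [S ::= o L S]
oLS => oyS   [L ::= y]
oyS => oyoLS   [S ::= o L S]
oyoLS => oyoyS   [L ::= y]
oyoyS => oyoyoLS   [S ::= o L S]
oyoyoLS => oyoyoyS   [L ::= y]
oyoyoyS => oyoyoyo   [S ::= o]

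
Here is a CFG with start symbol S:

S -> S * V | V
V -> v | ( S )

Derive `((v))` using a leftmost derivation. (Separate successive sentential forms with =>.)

S => V => (S) => (V) => ((S)) => ((V)) => ((v))

S => V   [S -> V]
V => (S)   [V -> ( S )]
(S) => (V)   [S -> V]
(V) => ((S))   [V -> ( S )]
((S)) => ((V))   [S -> V]
((V)) => ((v))   [V -> v]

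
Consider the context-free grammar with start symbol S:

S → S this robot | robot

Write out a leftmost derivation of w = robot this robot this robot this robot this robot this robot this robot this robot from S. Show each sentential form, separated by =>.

S => S this robot   [S → S this robot]
S this robot => S this robot this robot   [S → S this robot]
S this robot this robot => S this robot this robot this robot   [S → S this robot]
S this robot this robot this robot => S this robot this robot this robot this robot   [S → S this robot]
S this robot this robot this robot this robot => S this robot this robot this robot this robot this robot   [S → S this robot]
S this robot this robot this robot this robot this robot => S this robot this robot this robot this robot this robot this robot   [S → S this robot]
S this robot this robot this robot this robot this robot this robot => S this robot this robot this robot this robot this robot this robot this robot   [S → S this robot]
S this robot this robot this robot this robot this robot this robot this robot => robot this robot this robot this robot this robot this robot this robot this robot   [S → robot]

S => S this robot => S this robot this robot => S this robot this robot this robot => S this robot this robot this robot this robot => S this robot this robot this robot this robot this robot => S this robot this robot this robot this robot this robot this robot => S this robot this robot this robot this robot this robot this robot this robot => robot this robot this robot this robot this robot this robot this robot this robot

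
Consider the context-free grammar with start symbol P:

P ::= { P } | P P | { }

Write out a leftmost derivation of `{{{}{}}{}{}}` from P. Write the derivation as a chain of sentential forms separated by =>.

P => {P} => {PP} => {PPP} => {{P}PP} => {{PP}PP} => {{{}P}PP} => {{{}{}}PP} => {{{}{}}{}P} => {{{}{}}{}{}}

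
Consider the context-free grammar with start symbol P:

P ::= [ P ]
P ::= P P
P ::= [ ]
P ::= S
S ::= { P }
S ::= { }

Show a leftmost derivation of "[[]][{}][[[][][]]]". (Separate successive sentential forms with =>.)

P => PP => [P]P => [[]]P => [[]]PP => [[]][P]P => [[]][S]P => [[]][{}]P => [[]][{}][P] => [[]][{}][[P]] => [[]][{}][[PP]] => [[]][{}][[PPP]] => [[]][{}][[[]PP]] => [[]][{}][[[][]P]] => [[]][{}][[[][][]]]

P => PP   [P ::= P P]
PP => [P]P   [P ::= [ P ]]
[P]P => [[]]P   [P ::= [ ]]
[[]]P => [[]]PP   [P ::= P P]
[[]]PP => [[]][P]P   [P ::= [ P ]]
[[]][P]P => [[]][S]P   [P ::= S]
[[]][S]P => [[]][{}]P   [S ::= { }]
[[]][{}]P => [[]][{}][P]   [P ::= [ P ]]
[[]][{}][P] => [[]][{}][[P]]   [P ::= [ P ]]
[[]][{}][[P]] => [[]][{}][[PP]]   [P ::= P P]
[[]][{}][[PP]] => [[]][{}][[PPP]]   [P ::= P P]
[[]][{}][[PPP]] => [[]][{}][[[]PP]]   [P ::= [ ]]
[[]][{}][[[]PP]] => [[]][{}][[[][]P]]   [P ::= [ ]]
[[]][{}][[[][]P]] => [[]][{}][[[][][]]]   [P ::= [ ]]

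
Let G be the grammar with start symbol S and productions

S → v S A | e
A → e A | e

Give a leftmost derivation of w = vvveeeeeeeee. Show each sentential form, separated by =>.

S=>vSA=>vvSAA=>vvvSAAA=>vvveAAA=>vvveeAAA=>vvveeeAAA=>vvveeeeAAA=>vvveeeeeAAA=>vvveeeeeeAA=>vvveeeeeeeA=>vvveeeeeeeeA=>vvveeeeeeeee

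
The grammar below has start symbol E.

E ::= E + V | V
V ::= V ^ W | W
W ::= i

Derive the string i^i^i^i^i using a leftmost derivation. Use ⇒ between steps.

E ⇒ V ⇒ V^W ⇒ V^W^W ⇒ V^W^W^W ⇒ V^W^W^W^W ⇒ W^W^W^W^W ⇒ i^W^W^W^W ⇒ i^i^W^W^W ⇒ i^i^i^W^W ⇒ i^i^i^i^W ⇒ i^i^i^i^i

E ⇒ V   [E ::= V]
V ⇒ V^W   [V ::= V ^ W]
V^W ⇒ V^W^W   [V ::= V ^ W]
V^W^W ⇒ V^W^W^W   [V ::= V ^ W]
V^W^W^W ⇒ V^W^W^W^W   [V ::= V ^ W]
V^W^W^W^W ⇒ W^W^W^W^W   [V ::= W]
W^W^W^W^W ⇒ i^W^W^W^W   [W ::= i]
i^W^W^W^W ⇒ i^i^W^W^W   [W ::= i]
i^i^W^W^W ⇒ i^i^i^W^W   [W ::= i]
i^i^i^W^W ⇒ i^i^i^i^W   [W ::= i]
i^i^i^i^W ⇒ i^i^i^i^i   [W ::= i]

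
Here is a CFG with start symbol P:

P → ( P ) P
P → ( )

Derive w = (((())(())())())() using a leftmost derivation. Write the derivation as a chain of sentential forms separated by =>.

P => (P)P   [P → ( P ) P]
(P)P => ((P)P)P   [P → ( P ) P]
((P)P)P => (((P)P)P)P   [P → ( P ) P]
(((P)P)P)P => (((())P)P)P   [P → ( )]
(((())P)P)P => (((())(P)P)P)P   [P → ( P ) P]
(((())(P)P)P)P => (((())(())P)P)P   [P → ( )]
(((())(())P)P)P => (((())(())())P)P   [P → ( )]
(((())(())())P)P => (((())(())())())P   [P → ( )]
(((())(())())())P => (((())(())())())()   [P → ( )]

P=>(P)P=>((P)P)P=>(((P)P)P)P=>(((())P)P)P=>(((())(P)P)P)P=>(((())(())P)P)P=>(((())(())())P)P=>(((())(())())())P=>(((())(())())())()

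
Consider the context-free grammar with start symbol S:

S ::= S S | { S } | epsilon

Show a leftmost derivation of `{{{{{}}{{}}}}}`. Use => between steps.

S => {S}   [S ::= { S }]
{S} => {{S}}   [S ::= { S }]
{{S}} => {{SS}}   [S ::= S S]
{{SS}} => {{{S}S}}   [S ::= { S }]
{{{S}S}} => {{{SS}S}}   [S ::= S S]
{{{SS}S}} => {{{{S}S}S}}   [S ::= { S }]
{{{{S}S}S}} => {{{{{S}}S}S}}   [S ::= { S }]
{{{{{S}}S}S}} => {{{{{}}S}S}}   [S ::= epsilon]
{{{{{}}S}S}} => {{{{{}}{S}}S}}   [S ::= { S }]
{{{{{}}{S}}S}} => {{{{{}}{{S}}}S}}   [S ::= { S }]
{{{{{}}{{S}}}S}} => {{{{{}}{{}}}S}}   [S ::= epsilon]
{{{{{}}{{}}}S}} => {{{{{}}{{}}}}}   [S ::= epsilon]

S => {S} => {{S}} => {{SS}} => {{{S}S}} => {{{SS}S}} => {{{{S}S}S}} => {{{{{S}}S}S}} => {{{{{}}S}S}} => {{{{{}}{S}}S}} => {{{{{}}{{S}}}S}} => {{{{{}}{{}}}S}} => {{{{{}}{{}}}}}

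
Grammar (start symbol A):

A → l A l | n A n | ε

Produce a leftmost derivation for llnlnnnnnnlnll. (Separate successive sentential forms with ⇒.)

A ⇒ lAl   [A → l A l]
lAl ⇒ llAll   [A → l A l]
llAll ⇒ llnAnll   [A → n A n]
llnAnll ⇒ llnlAlnll   [A → l A l]
llnlAlnll ⇒ llnlnAnlnll   [A → n A n]
llnlnAnlnll ⇒ llnlnnAnnlnll   [A → n A n]
llnlnnAnnlnll ⇒ llnlnnnAnnnlnll   [A → n A n]
llnlnnnAnnnlnll ⇒ llnlnnnnnnlnll   [A → ε]

A ⇒ lAl ⇒ llAll ⇒ llnAnll ⇒ llnlAlnll ⇒ llnlnAnlnll ⇒ llnlnnAnnlnll ⇒ llnlnnnAnnnlnll ⇒ llnlnnnnnnlnll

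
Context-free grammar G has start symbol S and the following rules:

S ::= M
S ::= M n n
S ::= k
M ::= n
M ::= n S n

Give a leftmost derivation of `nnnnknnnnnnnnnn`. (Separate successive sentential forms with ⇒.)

S ⇒ Mnn   [S ::= M n n]
Mnn ⇒ nSnnn   [M ::= n S n]
nSnnn ⇒ nMnnnnn   [S ::= M n n]
nMnnnnn ⇒ nnSnnnnnn   [M ::= n S n]
nnSnnnnnn ⇒ nnMnnnnnn   [S ::= M]
nnMnnnnnn ⇒ nnnSnnnnnnn   [M ::= n S n]
nnnSnnnnnnn ⇒ nnnMnnnnnnnnn   [S ::= M n n]
nnnMnnnnnnnnn ⇒ nnnnSnnnnnnnnnn   [M ::= n S n]
nnnnSnnnnnnnnnn ⇒ nnnnknnnnnnnnnn   [S ::= k]

S ⇒ Mnn ⇒ nSnnn ⇒ nMnnnnn ⇒ nnSnnnnnn ⇒ nnMnnnnnn ⇒ nnnSnnnnnnn ⇒ nnnMnnnnnnnnn ⇒ nnnnSnnnnnnnnnn ⇒ nnnnknnnnnnnnnn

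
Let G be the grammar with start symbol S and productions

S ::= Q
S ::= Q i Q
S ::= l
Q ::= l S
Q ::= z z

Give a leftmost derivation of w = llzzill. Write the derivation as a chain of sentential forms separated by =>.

S => Q => lS => lQ => llS => llQiQ => llzziQ => llzzilS => llzzill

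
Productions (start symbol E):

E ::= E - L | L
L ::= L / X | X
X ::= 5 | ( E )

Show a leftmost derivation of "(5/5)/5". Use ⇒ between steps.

E ⇒ L   [E ::= L]
L ⇒ L/X   [L ::= L / X]
L/X ⇒ X/X   [L ::= X]
X/X ⇒ (E)/X   [X ::= ( E )]
(E)/X ⇒ (L)/X   [E ::= L]
(L)/X ⇒ (L/X)/X   [L ::= L / X]
(L/X)/X ⇒ (X/X)/X   [L ::= X]
(X/X)/X ⇒ (5/X)/X   [X ::= 5]
(5/X)/X ⇒ (5/5)/X   [X ::= 5]
(5/5)/X ⇒ (5/5)/5   [X ::= 5]

E ⇒ L ⇒ L/X ⇒ X/X ⇒ (E)/X ⇒ (L)/X ⇒ (L/X)/X ⇒ (X/X)/X ⇒ (5/X)/X ⇒ (5/5)/X ⇒ (5/5)/5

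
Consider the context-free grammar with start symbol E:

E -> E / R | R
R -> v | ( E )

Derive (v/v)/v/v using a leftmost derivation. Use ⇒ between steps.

E⇒E/R⇒E/R/R⇒R/R/R⇒(E)/R/R⇒(E/R)/R/R⇒(R/R)/R/R⇒(v/R)/R/R⇒(v/v)/R/R⇒(v/v)/v/R⇒(v/v)/v/v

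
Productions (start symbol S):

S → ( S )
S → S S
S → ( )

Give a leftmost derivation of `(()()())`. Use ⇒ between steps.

S ⇒ (S)   [S → ( S )]
(S) ⇒ (SS)   [S → S S]
(SS) ⇒ (SSS)   [S → S S]
(SSS) ⇒ (()SS)   [S → ( )]
(()SS) ⇒ (()()S)   [S → ( )]
(()()S) ⇒ (()()())   [S → ( )]

S ⇒ (S) ⇒ (SS) ⇒ (SSS) ⇒ (()SS) ⇒ (()()S) ⇒ (()()())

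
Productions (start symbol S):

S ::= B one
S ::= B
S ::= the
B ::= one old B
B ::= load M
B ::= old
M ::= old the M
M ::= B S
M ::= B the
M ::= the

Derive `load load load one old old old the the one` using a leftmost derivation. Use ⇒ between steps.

S ⇒ B one ⇒ load M one ⇒ load B S one ⇒ load load M S one ⇒ load load B the S one ⇒ load load load M the S one ⇒ load load load B S the S one ⇒ load load load one old B S the S one ⇒ load load load one old old S the S one ⇒ load load load one old old B the S one ⇒ load load load one old old old the S one ⇒ load load load one old old old the the one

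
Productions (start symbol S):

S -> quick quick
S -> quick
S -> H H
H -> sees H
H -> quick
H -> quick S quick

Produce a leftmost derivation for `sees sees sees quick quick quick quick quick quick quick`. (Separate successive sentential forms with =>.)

S => H H => sees H H => sees sees H H => sees sees sees H H => sees sees sees quick S quick H => sees sees sees quick H H quick H => sees sees sees quick quick H quick H => sees sees sees quick quick quick quick H => sees sees sees quick quick quick quick quick S quick => sees sees sees quick quick quick quick quick quick quick

S => H H   [S -> H H]
H H => sees H H   [H -> sees H]
sees H H => sees sees H H   [H -> sees H]
sees sees H H => sees sees sees H H   [H -> sees H]
sees sees sees H H => sees sees sees quick S quick H   [H -> quick S quick]
sees sees sees quick S quick H => sees sees sees quick H H quick H   [S -> H H]
sees sees sees quick H H quick H => sees sees sees quick quick H quick H   [H -> quick]
sees sees sees quick quick H quick H => sees sees sees quick quick quick quick H   [H -> quick]
sees sees sees quick quick quick quick H => sees sees sees quick quick quick quick quick S quick   [H -> quick S quick]
sees sees sees quick quick quick quick quick S quick => sees sees sees quick quick quick quick quick quick quick   [S -> quick]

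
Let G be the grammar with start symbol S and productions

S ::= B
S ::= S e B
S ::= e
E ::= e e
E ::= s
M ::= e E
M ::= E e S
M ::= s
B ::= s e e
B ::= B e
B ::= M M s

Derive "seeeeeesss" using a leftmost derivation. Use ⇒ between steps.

S ⇒ SeB   [S ::= S e B]
SeB ⇒ BeB   [S ::= B]
BeB ⇒ BeeB   [B ::= B e]
BeeB ⇒ BeeeB   [B ::= B e]
BeeeB ⇒ BeeeeB   [B ::= B e]
BeeeeB ⇒ seeeeeeB   [B ::= s e e]
seeeeeeB ⇒ seeeeeeMMs   [B ::= M M s]
seeeeeeMMs ⇒ seeeeeesMs   [M ::= s]
seeeeeesMs ⇒ seeeeeesss   [M ::= s]

S ⇒ SeB ⇒ BeB ⇒ BeeB ⇒ BeeeB ⇒ BeeeeB ⇒ seeeeeeB ⇒ seeeeeeMMs ⇒ seeeeeesMs ⇒ seeeeeesss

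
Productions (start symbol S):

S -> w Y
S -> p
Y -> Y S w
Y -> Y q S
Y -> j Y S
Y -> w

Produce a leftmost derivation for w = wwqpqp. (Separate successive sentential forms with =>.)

S=>wY=>wYqS=>wYqSqS=>wwqSqS=>wwqpqS=>wwqpqp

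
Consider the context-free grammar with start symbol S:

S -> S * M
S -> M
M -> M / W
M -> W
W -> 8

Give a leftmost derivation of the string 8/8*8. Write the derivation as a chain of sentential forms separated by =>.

S => S*M   [S -> S * M]
S*M => M*M   [S -> M]
M*M => M/W*M   [M -> M / W]
M/W*M => W/W*M   [M -> W]
W/W*M => 8/W*M   [W -> 8]
8/W*M => 8/8*M   [W -> 8]
8/8*M => 8/8*W   [M -> W]
8/8*W => 8/8*8   [W -> 8]

S => S*M => M*M => M/W*M => W/W*M => 8/W*M => 8/8*M => 8/8*W => 8/8*8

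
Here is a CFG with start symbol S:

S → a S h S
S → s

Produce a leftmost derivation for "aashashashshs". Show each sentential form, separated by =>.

S => aShS   [S → a S h S]
aShS => aaShShS   [S → a S h S]
aaShShS => aashShS   [S → s]
aashShS => aashaShShS   [S → a S h S]
aashaShShS => aashashShS   [S → s]
aashashShS => aashashaShShS   [S → a S h S]
aashashaShShS => aashashashShS   [S → s]
aashashashShS => aashashashshS   [S → s]
aashashashshS => aashashashshs   [S → s]

S => aShS => aaShShS => aashShS => aashaShShS => aashashShS => aashashaShShS => aashashashShS => aashashashshS => aashashashshs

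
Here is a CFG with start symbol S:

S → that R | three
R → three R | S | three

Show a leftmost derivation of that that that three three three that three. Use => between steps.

S => that R   [S → that R]
that R => that S   [R → S]
that S => that that R   [S → that R]
that that R => that that S   [R → S]
that that S => that that that R   [S → that R]
that that that R => that that that three R   [R → three R]
that that that three R => that that that three three R   [R → three R]
that that that three three R => that that that three three three R   [R → three R]
that that that three three three R => that that that three three three S   [R → S]
that that that three three three S => that that that three three three that R   [S → that R]
that that that three three three that R => that that that three three three that three   [R → three]

S => that R => that S => that that R => that that S => that that that R => that that that three R => that that that three three R => that that that three three three R => that that that three three three S => that that that three three three that R => that that that three three three that three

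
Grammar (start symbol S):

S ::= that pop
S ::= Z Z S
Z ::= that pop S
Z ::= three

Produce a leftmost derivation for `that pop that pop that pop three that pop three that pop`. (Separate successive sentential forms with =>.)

S => Z Z S   [S ::= Z Z S]
Z Z S => that pop S Z S   [Z ::= that pop S]
that pop S Z S => that pop Z Z S Z S   [S ::= Z Z S]
that pop Z Z S Z S => that pop that pop S Z S Z S   [Z ::= that pop S]
that pop that pop S Z S Z S => that pop that pop that pop Z S Z S   [S ::= that pop]
that pop that pop that pop Z S Z S => that pop that pop that pop three S Z S   [Z ::= three]
that pop that pop that pop three S Z S => that pop that pop that pop three that pop Z S   [S ::= that pop]
that pop that pop that pop three that pop Z S => that pop that pop that pop three that pop three S   [Z ::= three]
that pop that pop that pop three that pop three S => that pop that pop that pop three that pop three that pop   [S ::= that pop]

S => Z Z S => that pop S Z S => that pop Z Z S Z S => that pop that pop S Z S Z S => that pop that pop that pop Z S Z S => that pop that pop that pop three S Z S => that pop that pop that pop three that pop Z S => that pop that pop that pop three that pop three S => that pop that pop that pop three that pop three that pop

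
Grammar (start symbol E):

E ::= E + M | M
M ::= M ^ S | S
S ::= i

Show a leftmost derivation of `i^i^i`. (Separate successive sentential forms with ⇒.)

E ⇒ M   [E ::= M]
M ⇒ M^S   [M ::= M ^ S]
M^S ⇒ M^S^S   [M ::= M ^ S]
M^S^S ⇒ S^S^S   [M ::= S]
S^S^S ⇒ i^S^S   [S ::= i]
i^S^S ⇒ i^i^S   [S ::= i]
i^i^S ⇒ i^i^i   [S ::= i]

E⇒M⇒M^S⇒M^S^S⇒S^S^S⇒i^S^S⇒i^i^S⇒i^i^i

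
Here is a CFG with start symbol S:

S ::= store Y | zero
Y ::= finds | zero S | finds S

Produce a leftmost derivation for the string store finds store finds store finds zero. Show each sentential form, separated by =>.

S => store Y   [S ::= store Y]
store Y => store finds S   [Y ::= finds S]
store finds S => store finds store Y   [S ::= store Y]
store finds store Y => store finds store finds S   [Y ::= finds S]
store finds store finds S => store finds store finds store Y   [S ::= store Y]
store finds store finds store Y => store finds store finds store finds S   [Y ::= finds S]
store finds store finds store finds S => store finds store finds store finds zero   [S ::= zero]

S => store Y => store finds S => store finds store Y => store finds store finds S => store finds store finds store Y => store finds store finds store finds S => store finds store finds store finds zero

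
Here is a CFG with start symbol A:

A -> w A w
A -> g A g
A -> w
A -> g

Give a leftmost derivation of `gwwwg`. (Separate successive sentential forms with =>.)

A => gAg   [A -> g A g]
gAg => gwAwg   [A -> w A w]
gwAwg => gwwwg   [A -> w]

A=>gAg=>gwAwg=>gwwwg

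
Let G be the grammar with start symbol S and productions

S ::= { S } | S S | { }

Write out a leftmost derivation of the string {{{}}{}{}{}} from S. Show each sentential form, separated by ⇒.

S ⇒ {S}   [S ::= { S }]
{S} ⇒ {SS}   [S ::= S S]
{SS} ⇒ {{S}S}   [S ::= { S }]
{{S}S} ⇒ {{{}}S}   [S ::= { }]
{{{}}S} ⇒ {{{}}SS}   [S ::= S S]
{{{}}SS} ⇒ {{{}}SSS}   [S ::= S S]
{{{}}SSS} ⇒ {{{}}{}SS}   [S ::= { }]
{{{}}{}SS} ⇒ {{{}}{}{}S}   [S ::= { }]
{{{}}{}{}S} ⇒ {{{}}{}{}{}}   [S ::= { }]

S ⇒ {S} ⇒ {SS} ⇒ {{S}S} ⇒ {{{}}S} ⇒ {{{}}SS} ⇒ {{{}}SSS} ⇒ {{{}}{}SS} ⇒ {{{}}{}{}S} ⇒ {{{}}{}{}{}}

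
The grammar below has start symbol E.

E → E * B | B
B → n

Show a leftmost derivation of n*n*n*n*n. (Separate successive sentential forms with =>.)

E => E*B   [E → E * B]
E*B => E*B*B   [E → E * B]
E*B*B => E*B*B*B   [E → E * B]
E*B*B*B => E*B*B*B*B   [E → E * B]
E*B*B*B*B => B*B*B*B*B   [E → B]
B*B*B*B*B => n*B*B*B*B   [B → n]
n*B*B*B*B => n*n*B*B*B   [B → n]
n*n*B*B*B => n*n*n*B*B   [B → n]
n*n*n*B*B => n*n*n*n*B   [B → n]
n*n*n*n*B => n*n*n*n*n   [B → n]

E => E*B => E*B*B => E*B*B*B => E*B*B*B*B => B*B*B*B*B => n*B*B*B*B => n*n*B*B*B => n*n*n*B*B => n*n*n*n*B => n*n*n*n*n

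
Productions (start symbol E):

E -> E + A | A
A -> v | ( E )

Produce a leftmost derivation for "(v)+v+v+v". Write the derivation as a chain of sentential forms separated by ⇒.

E ⇒ E+A   [E -> E + A]
E+A ⇒ E+A+A   [E -> E + A]
E+A+A ⇒ E+A+A+A   [E -> E + A]
E+A+A+A ⇒ A+A+A+A   [E -> A]
A+A+A+A ⇒ (E)+A+A+A   [A -> ( E )]
(E)+A+A+A ⇒ (A)+A+A+A   [E -> A]
(A)+A+A+A ⇒ (v)+A+A+A   [A -> v]
(v)+A+A+A ⇒ (v)+v+A+A   [A -> v]
(v)+v+A+A ⇒ (v)+v+v+A   [A -> v]
(v)+v+v+A ⇒ (v)+v+v+v   [A -> v]

E⇒E+A⇒E+A+A⇒E+A+A+A⇒A+A+A+A⇒(E)+A+A+A⇒(A)+A+A+A⇒(v)+A+A+A⇒(v)+v+A+A⇒(v)+v+v+A⇒(v)+v+v+v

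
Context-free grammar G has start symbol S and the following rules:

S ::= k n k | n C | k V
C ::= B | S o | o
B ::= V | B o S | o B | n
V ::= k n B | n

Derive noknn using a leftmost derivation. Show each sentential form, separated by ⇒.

S ⇒ nC ⇒ nB ⇒ noB ⇒ noV ⇒ noknB ⇒ noknn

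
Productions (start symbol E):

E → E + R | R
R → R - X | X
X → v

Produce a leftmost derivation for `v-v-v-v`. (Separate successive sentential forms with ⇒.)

E ⇒ R ⇒ R-X ⇒ R-X-X ⇒ R-X-X-X ⇒ X-X-X-X ⇒ v-X-X-X ⇒ v-v-X-X ⇒ v-v-v-X ⇒ v-v-v-v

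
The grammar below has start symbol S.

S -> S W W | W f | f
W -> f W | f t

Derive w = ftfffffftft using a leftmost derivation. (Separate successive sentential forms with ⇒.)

S ⇒ SWW ⇒ WfWW ⇒ ftfWW ⇒ ftffWW ⇒ ftfffWW ⇒ ftffffWW ⇒ ftfffffWW ⇒ ftfffffftW ⇒ ftfffffftft

S ⇒ SWW   [S -> S W W]
SWW ⇒ WfWW   [S -> W f]
WfWW ⇒ ftfWW   [W -> f t]
ftfWW ⇒ ftffWW   [W -> f W]
ftffWW ⇒ ftfffWW   [W -> f W]
ftfffWW ⇒ ftffffWW   [W -> f W]
ftffffWW ⇒ ftfffffWW   [W -> f W]
ftfffffWW ⇒ ftfffffftW   [W -> f t]
ftfffffftW ⇒ ftfffffftft   [W -> f t]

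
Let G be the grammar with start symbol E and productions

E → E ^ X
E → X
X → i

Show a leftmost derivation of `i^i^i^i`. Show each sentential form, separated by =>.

E => E^X => E^X^X => E^X^X^X => X^X^X^X => i^X^X^X => i^i^X^X => i^i^i^X => i^i^i^i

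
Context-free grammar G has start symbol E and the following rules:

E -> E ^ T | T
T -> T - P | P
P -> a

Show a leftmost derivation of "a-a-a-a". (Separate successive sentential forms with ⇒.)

E ⇒ T ⇒ T-P ⇒ T-P-P ⇒ T-P-P-P ⇒ P-P-P-P ⇒ a-P-P-P ⇒ a-a-P-P ⇒ a-a-a-P ⇒ a-a-a-a

E ⇒ T   [E -> T]
T ⇒ T-P   [T -> T - P]
T-P ⇒ T-P-P   [T -> T - P]
T-P-P ⇒ T-P-P-P   [T -> T - P]
T-P-P-P ⇒ P-P-P-P   [T -> P]
P-P-P-P ⇒ a-P-P-P   [P -> a]
a-P-P-P ⇒ a-a-P-P   [P -> a]
a-a-P-P ⇒ a-a-a-P   [P -> a]
a-a-a-P ⇒ a-a-a-a   [P -> a]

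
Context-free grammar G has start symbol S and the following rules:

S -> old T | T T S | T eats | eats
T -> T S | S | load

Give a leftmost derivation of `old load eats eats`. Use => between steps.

S => T eats => T S eats => S S eats => old T S eats => old load S eats => old load eats eats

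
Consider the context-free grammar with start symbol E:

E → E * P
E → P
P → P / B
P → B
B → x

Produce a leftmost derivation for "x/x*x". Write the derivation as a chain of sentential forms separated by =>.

E => E*P => P*P => P/B*P => B/B*P => x/B*P => x/x*P => x/x*B => x/x*x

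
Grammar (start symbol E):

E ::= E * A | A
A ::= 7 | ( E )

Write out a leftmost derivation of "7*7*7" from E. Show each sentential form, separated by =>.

E => E*A   [E ::= E * A]
E*A => E*A*A   [E ::= E * A]
E*A*A => A*A*A   [E ::= A]
A*A*A => 7*A*A   [A ::= 7]
7*A*A => 7*7*A   [A ::= 7]
7*7*A => 7*7*7   [A ::= 7]

E => E*A => E*A*A => A*A*A => 7*A*A => 7*7*A => 7*7*7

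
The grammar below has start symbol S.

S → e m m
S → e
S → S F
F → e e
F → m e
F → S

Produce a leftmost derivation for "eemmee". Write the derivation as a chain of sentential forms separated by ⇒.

S ⇒ SF   [S → S F]
SF ⇒ SFF   [S → S F]
SFF ⇒ eFF   [S → e]
eFF ⇒ eSF   [F → S]
eSF ⇒ eemmF   [S → e m m]
eemmF ⇒ eemmee   [F → e e]

S ⇒ SF ⇒ SFF ⇒ eFF ⇒ eSF ⇒ eemmF ⇒ eemmee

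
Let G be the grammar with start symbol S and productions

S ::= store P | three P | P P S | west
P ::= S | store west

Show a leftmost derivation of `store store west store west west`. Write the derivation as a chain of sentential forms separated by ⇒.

S ⇒ store P ⇒ store S ⇒ store P P S ⇒ store store west P S ⇒ store store west store west S ⇒ store store west store west west

S ⇒ store P   [S ::= store P]
store P ⇒ store S   [P ::= S]
store S ⇒ store P P S   [S ::= P P S]
store P P S ⇒ store store west P S   [P ::= store west]
store store west P S ⇒ store store west store west S   [P ::= store west]
store store west store west S ⇒ store store west store west west   [S ::= west]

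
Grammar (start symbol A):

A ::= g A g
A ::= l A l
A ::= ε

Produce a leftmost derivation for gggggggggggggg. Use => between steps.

A => gAg   [A ::= g A g]
gAg => ggAgg   [A ::= g A g]
ggAgg => gggAggg   [A ::= g A g]
gggAggg => ggggAgggg   [A ::= g A g]
ggggAgggg => gggggAggggg   [A ::= g A g]
gggggAggggg => ggggggAgggggg   [A ::= g A g]
ggggggAgggggg => gggggggAggggggg   [A ::= g A g]
gggggggAggggggg => gggggggggggggg   [A ::= ε]

A => gAg => ggAgg => gggAggg => ggggAgggg => gggggAggggg => ggggggAgggggg => gggggggAggggggg => gggggggggggggg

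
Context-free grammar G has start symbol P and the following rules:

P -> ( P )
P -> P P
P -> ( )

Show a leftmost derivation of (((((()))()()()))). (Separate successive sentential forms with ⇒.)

P ⇒ (P) ⇒ ((P)) ⇒ (((P))) ⇒ (((PP))) ⇒ (((PPP))) ⇒ (((PPPP))) ⇒ ((((P)PPP))) ⇒ (((((P))PPP))) ⇒ (((((()))PPP))) ⇒ (((((()))()PP))) ⇒ (((((()))()()P))) ⇒ (((((()))()()())))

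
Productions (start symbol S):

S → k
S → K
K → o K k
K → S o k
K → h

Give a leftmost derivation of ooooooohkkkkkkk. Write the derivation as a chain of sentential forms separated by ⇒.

S ⇒ K ⇒ oKk ⇒ ooKkk ⇒ oooKkkk ⇒ ooooKkkkk ⇒ oooooKkkkkk ⇒ ooooooKkkkkkk ⇒ oooooooKkkkkkkk ⇒ ooooooohkkkkkkk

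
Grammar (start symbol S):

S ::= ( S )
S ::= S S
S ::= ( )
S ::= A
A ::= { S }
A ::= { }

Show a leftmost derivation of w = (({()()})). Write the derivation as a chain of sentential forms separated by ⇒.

S ⇒ (S)   [S ::= ( S )]
(S) ⇒ ((S))   [S ::= ( S )]
((S)) ⇒ ((A))   [S ::= A]
((A)) ⇒ (({S}))   [A ::= { S }]
(({S})) ⇒ (({SS}))   [S ::= S S]
(({SS})) ⇒ (({()S}))   [S ::= ( )]
(({()S})) ⇒ (({()()}))   [S ::= ( )]

S ⇒ (S) ⇒ ((S)) ⇒ ((A)) ⇒ (({S})) ⇒ (({SS})) ⇒ (({()S})) ⇒ (({()()}))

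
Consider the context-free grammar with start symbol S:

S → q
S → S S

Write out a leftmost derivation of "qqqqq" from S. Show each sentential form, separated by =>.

S => SS => qS => qSS => qSSS => qqSS => qqSSS => qqqSS => qqqqS => qqqqq

S => SS   [S → S S]
SS => qS   [S → q]
qS => qSS   [S → S S]
qSS => qSSS   [S → S S]
qSSS => qqSS   [S → q]
qqSS => qqSSS   [S → S S]
qqSSS => qqqSS   [S → q]
qqqSS => qqqqS   [S → q]
qqqqS => qqqqq   [S → q]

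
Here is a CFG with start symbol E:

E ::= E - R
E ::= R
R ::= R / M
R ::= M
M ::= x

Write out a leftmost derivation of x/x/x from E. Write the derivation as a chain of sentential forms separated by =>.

E=>R=>R/M=>R/M/M=>M/M/M=>x/M/M=>x/x/M=>x/x/x

E => R   [E ::= R]
R => R/M   [R ::= R / M]
R/M => R/M/M   [R ::= R / M]
R/M/M => M/M/M   [R ::= M]
M/M/M => x/M/M   [M ::= x]
x/M/M => x/x/M   [M ::= x]
x/x/M => x/x/x   [M ::= x]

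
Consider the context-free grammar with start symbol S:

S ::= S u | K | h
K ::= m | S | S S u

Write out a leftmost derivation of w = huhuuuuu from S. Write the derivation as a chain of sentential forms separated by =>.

S => Su => Suu => Kuu => SSuuu => SuSuuu => huSuuu => huSuuuu => huSuuuuu => huhuuuuu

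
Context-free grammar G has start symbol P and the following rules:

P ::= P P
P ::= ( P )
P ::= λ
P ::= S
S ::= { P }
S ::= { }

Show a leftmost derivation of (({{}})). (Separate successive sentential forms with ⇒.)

P ⇒ (P)   [P ::= ( P )]
(P) ⇒ ((P))   [P ::= ( P )]
((P)) ⇒ ((PP))   [P ::= P P]
((PP)) ⇒ ((PPP))   [P ::= P P]
((PPP)) ⇒ ((SPP))   [P ::= S]
((SPP)) ⇒ (({P}PP))   [S ::= { P }]
(({P}PP)) ⇒ (({PP}PP))   [P ::= P P]
(({PP}PP)) ⇒ (({SP}PP))   [P ::= S]
(({SP}PP)) ⇒ (({{}P}PP))   [S ::= { }]
(({{}P}PP)) ⇒ (({{}}PP))   [P ::= λ]
(({{}}PP)) ⇒ (({{}}P))   [P ::= λ]
(({{}}P)) ⇒ (({{}}))   [P ::= λ]

P ⇒ (P) ⇒ ((P)) ⇒ ((PP)) ⇒ ((PPP)) ⇒ ((SPP)) ⇒ (({P}PP)) ⇒ (({PP}PP)) ⇒ (({SP}PP)) ⇒ (({{}P}PP)) ⇒ (({{}}PP)) ⇒ (({{}}P)) ⇒ (({{}}))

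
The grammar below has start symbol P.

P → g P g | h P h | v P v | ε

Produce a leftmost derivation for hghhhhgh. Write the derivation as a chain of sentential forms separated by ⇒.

P ⇒ hPh ⇒ hgPgh ⇒ hghPhgh ⇒ hghhPhhgh ⇒ hghhhhgh

P ⇒ hPh   [P → h P h]
hPh ⇒ hgPgh   [P → g P g]
hgPgh ⇒ hghPhgh   [P → h P h]
hghPhgh ⇒ hghhPhhgh   [P → h P h]
hghhPhhgh ⇒ hghhhhgh   [P → ε]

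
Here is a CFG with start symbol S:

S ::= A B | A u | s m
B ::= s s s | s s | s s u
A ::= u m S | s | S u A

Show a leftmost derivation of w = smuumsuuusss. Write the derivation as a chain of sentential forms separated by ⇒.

S⇒AB⇒SuAB⇒AuuAB⇒SuAuuAB⇒smuAuuAB⇒smuumSuuAB⇒smuumAuuuAB⇒smuumsuuuAB⇒smuumsuuusB⇒smuumsuuusss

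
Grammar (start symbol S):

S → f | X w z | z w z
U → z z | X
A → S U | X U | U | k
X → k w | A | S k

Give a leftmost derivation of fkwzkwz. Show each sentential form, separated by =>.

S => Xwz   [S → X w z]
Xwz => Awz   [X → A]
Awz => SUwz   [A → S U]
SUwz => fUwz   [S → f]
fUwz => fXwz   [U → X]
fXwz => fSkwz   [X → S k]
fSkwz => fXwzkwz   [S → X w z]
fXwzkwz => fAwzkwz   [X → A]
fAwzkwz => fkwzkwz   [A → k]

S => Xwz => Awz => SUwz => fUwz => fXwz => fSkwz => fXwzkwz => fAwzkwz => fkwzkwz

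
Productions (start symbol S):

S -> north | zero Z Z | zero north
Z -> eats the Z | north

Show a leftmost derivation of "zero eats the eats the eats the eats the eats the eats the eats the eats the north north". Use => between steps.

S => zero Z Z => zero eats the Z Z => zero eats the eats the Z Z => zero eats the eats the eats the Z Z => zero eats the eats the eats the eats the Z Z => zero eats the eats the eats the eats the eats the Z Z => zero eats the eats the eats the eats the eats the eats the Z Z => zero eats the eats the eats the eats the eats the eats the eats the Z Z => zero eats the eats the eats the eats the eats the eats the eats the eats the Z Z => zero eats the eats the eats the eats the eats the eats the eats the eats the north Z => zero eats the eats the eats the eats the eats the eats the eats the eats the north north

S => zero Z Z   [S -> zero Z Z]
zero Z Z => zero eats the Z Z   [Z -> eats the Z]
zero eats the Z Z => zero eats the eats the Z Z   [Z -> eats the Z]
zero eats the eats the Z Z => zero eats the eats the eats the Z Z   [Z -> eats the Z]
zero eats the eats the eats the Z Z => zero eats the eats the eats the eats the Z Z   [Z -> eats the Z]
zero eats the eats the eats the eats the Z Z => zero eats the eats the eats the eats the eats the Z Z   [Z -> eats the Z]
zero eats the eats the eats the eats the eats the Z Z => zero eats the eats the eats the eats the eats the eats the Z Z   [Z -> eats the Z]
zero eats the eats the eats the eats the eats the eats the Z Z => zero eats the eats the eats the eats the eats the eats the eats the Z Z   [Z -> eats the Z]
zero eats the eats the eats the eats the eats the eats the eats the Z Z => zero eats the eats the eats the eats the eats the eats the eats the eats the Z Z   [Z -> eats the Z]
zero eats the eats the eats the eats the eats the eats the eats the eats the Z Z => zero eats the eats the eats the eats the eats the eats the eats the eats the north Z   [Z -> north]
zero eats the eats the eats the eats the eats the eats the eats the eats the north Z => zero eats the eats the eats the eats the eats the eats the eats the eats the north north   [Z -> north]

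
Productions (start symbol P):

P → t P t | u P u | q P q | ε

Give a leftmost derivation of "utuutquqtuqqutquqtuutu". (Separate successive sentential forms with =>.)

P => uPu   [P → u P u]
uPu => utPtu   [P → t P t]
utPtu => utuPutu   [P → u P u]
utuPutu => utuuPuutu   [P → u P u]
utuuPuutu => utuutPtuutu   [P → t P t]
utuutPtuutu => utuutqPqtuutu   [P → q P q]
utuutqPqtuutu => utuutquPuqtuutu   [P → u P u]
utuutquPuqtuutu => utuutquqPquqtuutu   [P → q P q]
utuutquqPquqtuutu => utuutquqtPtquqtuutu   [P → t P t]
utuutquqtPtquqtuutu => utuutquqtuPutquqtuutu   [P → u P u]
utuutquqtuPutquqtuutu => utuutquqtuqPqutquqtuutu   [P → q P q]
utuutquqtuqPqutquqtuutu => utuutquqtuqqutquqtuutu   [P → ε]

P => uPu => utPtu => utuPutu => utuuPuutu => utuutPtuutu => utuutqPqtuutu => utuutquPuqtuutu => utuutquqPquqtuutu => utuutquqtPtquqtuutu => utuutquqtuPutquqtuutu => utuutquqtuqPqutquqtuutu => utuutquqtuqqutquqtuutu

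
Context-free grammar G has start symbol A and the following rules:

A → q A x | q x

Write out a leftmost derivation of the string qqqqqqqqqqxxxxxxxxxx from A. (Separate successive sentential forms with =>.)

A => qAx => qqAxx => qqqAxxx => qqqqAxxxx => qqqqqAxxxxx => qqqqqqAxxxxxx => qqqqqqqAxxxxxxx => qqqqqqqqAxxxxxxxx => qqqqqqqqqAxxxxxxxxx => qqqqqqqqqqxxxxxxxxxx

A => qAx   [A → q A x]
qAx => qqAxx   [A → q A x]
qqAxx => qqqAxxx   [A → q A x]
qqqAxxx => qqqqAxxxx   [A → q A x]
qqqqAxxxx => qqqqqAxxxxx   [A → q A x]
qqqqqAxxxxx => qqqqqqAxxxxxx   [A → q A x]
qqqqqqAxxxxxx => qqqqqqqAxxxxxxx   [A → q A x]
qqqqqqqAxxxxxxx => qqqqqqqqAxxxxxxxx   [A → q A x]
qqqqqqqqAxxxxxxxx => qqqqqqqqqAxxxxxxxxx   [A → q A x]
qqqqqqqqqAxxxxxxxxx => qqqqqqqqqqxxxxxxxxxx   [A → q x]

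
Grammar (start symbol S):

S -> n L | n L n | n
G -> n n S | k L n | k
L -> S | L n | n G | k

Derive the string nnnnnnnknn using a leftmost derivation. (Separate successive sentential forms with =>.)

S => nL => nLn => nSn => nnLn => nnnGn => nnnnnSn => nnnnnnLn => nnnnnnLnn => nnnnnnnGnn => nnnnnnnknn

S => nL   [S -> n L]
nL => nLn   [L -> L n]
nLn => nSn   [L -> S]
nSn => nnLn   [S -> n L]
nnLn => nnnGn   [L -> n G]
nnnGn => nnnnnSn   [G -> n n S]
nnnnnSn => nnnnnnLn   [S -> n L]
nnnnnnLn => nnnnnnLnn   [L -> L n]
nnnnnnLnn => nnnnnnnGnn   [L -> n G]
nnnnnnnGnn => nnnnnnnknn   [G -> k]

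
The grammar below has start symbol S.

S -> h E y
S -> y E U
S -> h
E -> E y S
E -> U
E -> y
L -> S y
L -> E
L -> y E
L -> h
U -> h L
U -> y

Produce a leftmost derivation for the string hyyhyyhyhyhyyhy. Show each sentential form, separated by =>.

S => hEy   [S -> h E y]
hEy => hEySy   [E -> E y S]
hEySy => hEySySy   [E -> E y S]
hEySySy => hUySySy   [E -> U]
hUySySy => hyySySy   [U -> y]
hyySySy => hyyhEyySy   [S -> h E y]
hyyhEyySy => hyyhEySyySy   [E -> E y S]
hyyhEySyySy => hyyhEySySyySy   [E -> E y S]
hyyhEySySyySy => hyyhEySySySyySy   [E -> E y S]
hyyhEySySySyySy => hyyhyySySySyySy   [E -> y]
hyyhyySySySyySy => hyyhyyhySySyySy   [S -> h]
hyyhyyhySySyySy => hyyhyyhyhySyySy   [S -> h]
hyyhyyhyhySyySy => hyyhyyhyhyhyySy   [S -> h]
hyyhyyhyhyhyySy => hyyhyyhyhyhyyhy   [S -> h]

S=>hEy=>hEySy=>hEySySy=>hUySySy=>hyySySy=>hyyhEyySy=>hyyhEySyySy=>hyyhEySySyySy=>hyyhEySySySyySy=>hyyhyySySySyySy=>hyyhyyhySySyySy=>hyyhyyhyhySyySy=>hyyhyyhyhyhyySy=>hyyhyyhyhyhyyhy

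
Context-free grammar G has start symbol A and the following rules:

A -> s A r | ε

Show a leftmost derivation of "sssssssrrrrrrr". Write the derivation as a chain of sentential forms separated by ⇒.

A⇒sAr⇒ssArr⇒sssArrr⇒ssssArrrr⇒sssssArrrrr⇒ssssssArrrrrr⇒sssssssArrrrrrr⇒sssssssrrrrrrr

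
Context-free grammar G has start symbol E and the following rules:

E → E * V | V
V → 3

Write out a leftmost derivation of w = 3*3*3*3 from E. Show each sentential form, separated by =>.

E => E*V   [E → E * V]
E*V => E*V*V   [E → E * V]
E*V*V => E*V*V*V   [E → E * V]
E*V*V*V => V*V*V*V   [E → V]
V*V*V*V => 3*V*V*V   [V → 3]
3*V*V*V => 3*3*V*V   [V → 3]
3*3*V*V => 3*3*3*V   [V → 3]
3*3*3*V => 3*3*3*3   [V → 3]

E => E*V => E*V*V => E*V*V*V => V*V*V*V => 3*V*V*V => 3*3*V*V => 3*3*3*V => 3*3*3*3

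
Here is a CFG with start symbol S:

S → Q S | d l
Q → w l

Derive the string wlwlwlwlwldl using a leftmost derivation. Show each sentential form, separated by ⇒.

S⇒QS⇒wlS⇒wlQS⇒wlwlS⇒wlwlQS⇒wlwlwlS⇒wlwlwlQS⇒wlwlwlwlS⇒wlwlwlwlQS⇒wlwlwlwlwlS⇒wlwlwlwlwldl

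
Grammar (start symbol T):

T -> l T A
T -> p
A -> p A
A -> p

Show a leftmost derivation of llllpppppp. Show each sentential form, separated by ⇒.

T⇒lTA⇒llTAA⇒lllTAAA⇒llllTAAAA⇒llllpAAAA⇒llllppAAAA⇒llllpppAAA⇒llllppppAA⇒llllpppppA⇒llllpppppp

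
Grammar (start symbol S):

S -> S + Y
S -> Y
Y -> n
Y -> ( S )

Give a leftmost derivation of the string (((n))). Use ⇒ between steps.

S ⇒ Y   [S -> Y]
Y ⇒ (S)   [Y -> ( S )]
(S) ⇒ (Y)   [S -> Y]
(Y) ⇒ ((S))   [Y -> ( S )]
((S)) ⇒ ((Y))   [S -> Y]
((Y)) ⇒ (((S)))   [Y -> ( S )]
(((S))) ⇒ (((Y)))   [S -> Y]
(((Y))) ⇒ (((n)))   [Y -> n]

S ⇒ Y ⇒ (S) ⇒ (Y) ⇒ ((S)) ⇒ ((Y)) ⇒ (((S))) ⇒ (((Y))) ⇒ (((n)))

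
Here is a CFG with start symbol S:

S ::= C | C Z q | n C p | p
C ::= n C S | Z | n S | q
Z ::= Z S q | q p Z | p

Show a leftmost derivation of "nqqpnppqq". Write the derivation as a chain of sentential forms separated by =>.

S => C => nCS => nqS => nqCZq => nqqZq => nqqZSqq => nqqpSqq => nqqpCqq => nqqpnCSqq => nqqpnZSqq => nqqpnpSqq => nqqpnppqq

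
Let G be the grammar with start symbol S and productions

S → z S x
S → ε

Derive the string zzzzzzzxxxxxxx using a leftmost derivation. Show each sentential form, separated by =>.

S => zSx   [S → z S x]
zSx => zzSxx   [S → z S x]
zzSxx => zzzSxxx   [S → z S x]
zzzSxxx => zzzzSxxxx   [S → z S x]
zzzzSxxxx => zzzzzSxxxxx   [S → z S x]
zzzzzSxxxxx => zzzzzzSxxxxxx   [S → z S x]
zzzzzzSxxxxxx => zzzzzzzSxxxxxxx   [S → z S x]
zzzzzzzSxxxxxxx => zzzzzzzxxxxxxx   [S → ε]

S => zSx => zzSxx => zzzSxxx => zzzzSxxxx => zzzzzSxxxxx => zzzzzzSxxxxxx => zzzzzzzSxxxxxxx => zzzzzzzxxxxxxx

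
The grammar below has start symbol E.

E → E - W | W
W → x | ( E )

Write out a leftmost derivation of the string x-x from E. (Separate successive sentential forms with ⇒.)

E ⇒ E-W   [E → E - W]
E-W ⇒ W-W   [E → W]
W-W ⇒ x-W   [W → x]
x-W ⇒ x-x   [W → x]

E ⇒ E-W ⇒ W-W ⇒ x-W ⇒ x-x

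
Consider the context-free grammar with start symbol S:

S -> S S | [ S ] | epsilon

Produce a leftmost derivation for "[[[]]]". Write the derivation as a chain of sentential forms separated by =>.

S => [S]   [S -> [ S ]]
[S] => [SS]   [S -> S S]
[SS] => [SSS]   [S -> S S]
[SSS] => [SSSS]   [S -> S S]
[SSSS] => [[S]SSS]   [S -> [ S ]]
[[S]SSS] => [[SS]SSS]   [S -> S S]
[[SS]SSS] => [[[S]S]SSS]   [S -> [ S ]]
[[[S]S]SSS] => [[[]S]SSS]   [S -> epsilon]
[[[]S]SSS] => [[[]]SSS]   [S -> epsilon]
[[[]]SSS] => [[[]]SS]   [S -> epsilon]
[[[]]SS] => [[[]]S]   [S -> epsilon]
[[[]]S] => [[[]]]   [S -> epsilon]

S => [S] => [SS] => [SSS] => [SSSS] => [[S]SSS] => [[SS]SSS] => [[[S]S]SSS] => [[[]S]SSS] => [[[]]SSS] => [[[]]SS] => [[[]]S] => [[[]]]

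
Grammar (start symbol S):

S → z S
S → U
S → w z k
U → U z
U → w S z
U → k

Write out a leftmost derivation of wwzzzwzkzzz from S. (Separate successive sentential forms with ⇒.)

S ⇒ U   [S → U]
U ⇒ Uz   [U → U z]
Uz ⇒ wSzz   [U → w S z]
wSzz ⇒ wUzz   [S → U]
wUzz ⇒ wwSzzz   [U → w S z]
wwSzzz ⇒ wwzSzzz   [S → z S]
wwzSzzz ⇒ wwzzSzzz   [S → z S]
wwzzSzzz ⇒ wwzzzSzzz   [S → z S]
wwzzzSzzz ⇒ wwzzzwzkzzz   [S → w z k]

S⇒U⇒Uz⇒wSzz⇒wUzz⇒wwSzzz⇒wwzSzzz⇒wwzzSzzz⇒wwzzzSzzz⇒wwzzzwzkzzz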